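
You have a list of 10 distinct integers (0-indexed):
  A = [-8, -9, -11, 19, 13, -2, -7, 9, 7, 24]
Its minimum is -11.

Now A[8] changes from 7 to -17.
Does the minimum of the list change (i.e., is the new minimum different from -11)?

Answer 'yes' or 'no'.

Old min = -11
Change: A[8] 7 -> -17
Changed element was NOT the min; min changes only if -17 < -11.
New min = -17; changed? yes

Answer: yes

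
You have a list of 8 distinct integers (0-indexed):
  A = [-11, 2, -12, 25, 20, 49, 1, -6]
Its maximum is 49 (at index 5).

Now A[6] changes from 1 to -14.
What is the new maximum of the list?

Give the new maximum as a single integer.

Answer: 49

Derivation:
Old max = 49 (at index 5)
Change: A[6] 1 -> -14
Changed element was NOT the old max.
  New max = max(old_max, new_val) = max(49, -14) = 49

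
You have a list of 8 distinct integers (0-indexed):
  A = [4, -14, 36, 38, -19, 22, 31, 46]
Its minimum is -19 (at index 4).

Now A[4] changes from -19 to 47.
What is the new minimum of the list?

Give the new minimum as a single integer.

Old min = -19 (at index 4)
Change: A[4] -19 -> 47
Changed element WAS the min. Need to check: is 47 still <= all others?
  Min of remaining elements: -14
  New min = min(47, -14) = -14

Answer: -14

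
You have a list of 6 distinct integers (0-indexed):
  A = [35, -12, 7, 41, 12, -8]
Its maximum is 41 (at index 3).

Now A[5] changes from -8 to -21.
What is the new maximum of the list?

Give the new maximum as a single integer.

Answer: 41

Derivation:
Old max = 41 (at index 3)
Change: A[5] -8 -> -21
Changed element was NOT the old max.
  New max = max(old_max, new_val) = max(41, -21) = 41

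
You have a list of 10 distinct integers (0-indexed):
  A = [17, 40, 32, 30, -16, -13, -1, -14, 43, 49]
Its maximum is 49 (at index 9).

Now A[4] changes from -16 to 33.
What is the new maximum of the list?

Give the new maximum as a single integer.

Old max = 49 (at index 9)
Change: A[4] -16 -> 33
Changed element was NOT the old max.
  New max = max(old_max, new_val) = max(49, 33) = 49

Answer: 49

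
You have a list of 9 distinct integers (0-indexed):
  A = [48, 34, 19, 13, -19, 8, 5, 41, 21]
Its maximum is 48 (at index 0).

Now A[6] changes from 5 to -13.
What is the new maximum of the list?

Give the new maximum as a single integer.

Answer: 48

Derivation:
Old max = 48 (at index 0)
Change: A[6] 5 -> -13
Changed element was NOT the old max.
  New max = max(old_max, new_val) = max(48, -13) = 48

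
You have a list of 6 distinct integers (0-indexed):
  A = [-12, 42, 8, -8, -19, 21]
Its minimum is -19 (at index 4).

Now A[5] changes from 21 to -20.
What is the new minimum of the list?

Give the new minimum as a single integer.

Old min = -19 (at index 4)
Change: A[5] 21 -> -20
Changed element was NOT the old min.
  New min = min(old_min, new_val) = min(-19, -20) = -20

Answer: -20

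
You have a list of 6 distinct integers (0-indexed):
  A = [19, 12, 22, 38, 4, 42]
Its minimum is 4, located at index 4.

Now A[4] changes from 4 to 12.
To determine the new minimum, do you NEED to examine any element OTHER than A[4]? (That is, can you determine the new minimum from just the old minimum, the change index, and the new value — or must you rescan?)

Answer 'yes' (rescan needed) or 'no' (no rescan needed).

Old min = 4 at index 4
Change at index 4: 4 -> 12
Index 4 WAS the min and new value 12 > old min 4. Must rescan other elements to find the new min.
Needs rescan: yes

Answer: yes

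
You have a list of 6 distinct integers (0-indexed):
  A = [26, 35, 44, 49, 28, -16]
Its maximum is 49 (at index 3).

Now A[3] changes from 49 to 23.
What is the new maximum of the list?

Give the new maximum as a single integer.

Old max = 49 (at index 3)
Change: A[3] 49 -> 23
Changed element WAS the max -> may need rescan.
  Max of remaining elements: 44
  New max = max(23, 44) = 44

Answer: 44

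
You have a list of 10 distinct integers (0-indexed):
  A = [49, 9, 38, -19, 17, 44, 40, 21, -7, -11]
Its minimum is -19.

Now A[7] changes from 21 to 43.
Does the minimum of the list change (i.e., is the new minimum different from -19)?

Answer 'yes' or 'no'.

Old min = -19
Change: A[7] 21 -> 43
Changed element was NOT the min; min changes only if 43 < -19.
New min = -19; changed? no

Answer: no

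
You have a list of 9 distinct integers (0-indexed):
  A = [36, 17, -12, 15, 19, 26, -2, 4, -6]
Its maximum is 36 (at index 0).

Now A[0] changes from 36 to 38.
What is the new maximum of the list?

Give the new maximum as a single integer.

Old max = 36 (at index 0)
Change: A[0] 36 -> 38
Changed element WAS the max -> may need rescan.
  Max of remaining elements: 26
  New max = max(38, 26) = 38

Answer: 38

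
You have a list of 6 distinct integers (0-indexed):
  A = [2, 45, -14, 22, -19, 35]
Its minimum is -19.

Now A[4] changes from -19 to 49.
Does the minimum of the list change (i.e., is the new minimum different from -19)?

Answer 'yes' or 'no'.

Answer: yes

Derivation:
Old min = -19
Change: A[4] -19 -> 49
Changed element was the min; new min must be rechecked.
New min = -14; changed? yes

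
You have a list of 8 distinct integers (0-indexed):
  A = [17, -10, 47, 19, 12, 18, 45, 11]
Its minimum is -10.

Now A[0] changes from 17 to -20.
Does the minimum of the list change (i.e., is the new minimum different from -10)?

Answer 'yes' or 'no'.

Answer: yes

Derivation:
Old min = -10
Change: A[0] 17 -> -20
Changed element was NOT the min; min changes only if -20 < -10.
New min = -20; changed? yes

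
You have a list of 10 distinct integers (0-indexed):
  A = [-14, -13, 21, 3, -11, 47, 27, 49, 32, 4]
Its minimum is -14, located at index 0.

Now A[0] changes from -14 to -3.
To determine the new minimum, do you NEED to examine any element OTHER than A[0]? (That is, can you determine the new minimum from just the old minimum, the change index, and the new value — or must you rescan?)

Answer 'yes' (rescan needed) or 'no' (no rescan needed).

Answer: yes

Derivation:
Old min = -14 at index 0
Change at index 0: -14 -> -3
Index 0 WAS the min and new value -3 > old min -14. Must rescan other elements to find the new min.
Needs rescan: yes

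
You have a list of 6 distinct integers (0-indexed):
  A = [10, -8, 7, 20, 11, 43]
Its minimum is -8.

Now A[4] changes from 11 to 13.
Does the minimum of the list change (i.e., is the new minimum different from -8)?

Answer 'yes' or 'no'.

Answer: no

Derivation:
Old min = -8
Change: A[4] 11 -> 13
Changed element was NOT the min; min changes only if 13 < -8.
New min = -8; changed? no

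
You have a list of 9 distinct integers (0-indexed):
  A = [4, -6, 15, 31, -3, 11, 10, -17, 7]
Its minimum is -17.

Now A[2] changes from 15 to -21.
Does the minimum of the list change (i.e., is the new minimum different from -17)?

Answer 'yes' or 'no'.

Old min = -17
Change: A[2] 15 -> -21
Changed element was NOT the min; min changes only if -21 < -17.
New min = -21; changed? yes

Answer: yes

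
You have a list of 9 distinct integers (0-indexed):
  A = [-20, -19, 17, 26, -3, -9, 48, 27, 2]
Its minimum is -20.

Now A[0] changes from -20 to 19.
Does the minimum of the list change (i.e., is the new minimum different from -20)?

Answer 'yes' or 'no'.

Old min = -20
Change: A[0] -20 -> 19
Changed element was the min; new min must be rechecked.
New min = -19; changed? yes

Answer: yes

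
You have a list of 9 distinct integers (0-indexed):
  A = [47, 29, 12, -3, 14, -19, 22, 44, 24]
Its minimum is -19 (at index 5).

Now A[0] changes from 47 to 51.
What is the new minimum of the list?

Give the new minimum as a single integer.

Old min = -19 (at index 5)
Change: A[0] 47 -> 51
Changed element was NOT the old min.
  New min = min(old_min, new_val) = min(-19, 51) = -19

Answer: -19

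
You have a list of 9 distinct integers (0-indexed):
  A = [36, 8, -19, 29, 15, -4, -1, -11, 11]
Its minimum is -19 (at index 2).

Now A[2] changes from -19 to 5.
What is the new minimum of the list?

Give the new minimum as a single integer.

Old min = -19 (at index 2)
Change: A[2] -19 -> 5
Changed element WAS the min. Need to check: is 5 still <= all others?
  Min of remaining elements: -11
  New min = min(5, -11) = -11

Answer: -11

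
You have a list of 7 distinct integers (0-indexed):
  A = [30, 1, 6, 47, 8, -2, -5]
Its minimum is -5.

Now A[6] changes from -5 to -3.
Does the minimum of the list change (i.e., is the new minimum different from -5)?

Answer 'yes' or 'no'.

Answer: yes

Derivation:
Old min = -5
Change: A[6] -5 -> -3
Changed element was the min; new min must be rechecked.
New min = -3; changed? yes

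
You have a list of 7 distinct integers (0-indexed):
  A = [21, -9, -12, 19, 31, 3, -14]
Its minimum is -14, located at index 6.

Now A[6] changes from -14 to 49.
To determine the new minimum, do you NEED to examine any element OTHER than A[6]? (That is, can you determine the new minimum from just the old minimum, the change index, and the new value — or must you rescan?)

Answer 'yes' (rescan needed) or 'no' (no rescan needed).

Old min = -14 at index 6
Change at index 6: -14 -> 49
Index 6 WAS the min and new value 49 > old min -14. Must rescan other elements to find the new min.
Needs rescan: yes

Answer: yes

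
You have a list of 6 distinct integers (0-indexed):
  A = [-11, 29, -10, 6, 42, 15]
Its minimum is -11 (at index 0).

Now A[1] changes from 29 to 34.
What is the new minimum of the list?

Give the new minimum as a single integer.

Old min = -11 (at index 0)
Change: A[1] 29 -> 34
Changed element was NOT the old min.
  New min = min(old_min, new_val) = min(-11, 34) = -11

Answer: -11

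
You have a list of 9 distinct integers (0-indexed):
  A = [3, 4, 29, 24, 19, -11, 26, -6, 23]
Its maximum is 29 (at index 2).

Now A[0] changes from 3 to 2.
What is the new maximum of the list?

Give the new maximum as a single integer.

Answer: 29

Derivation:
Old max = 29 (at index 2)
Change: A[0] 3 -> 2
Changed element was NOT the old max.
  New max = max(old_max, new_val) = max(29, 2) = 29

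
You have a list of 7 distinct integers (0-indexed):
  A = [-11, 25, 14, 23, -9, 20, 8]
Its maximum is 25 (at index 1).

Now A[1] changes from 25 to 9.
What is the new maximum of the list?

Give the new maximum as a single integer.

Answer: 23

Derivation:
Old max = 25 (at index 1)
Change: A[1] 25 -> 9
Changed element WAS the max -> may need rescan.
  Max of remaining elements: 23
  New max = max(9, 23) = 23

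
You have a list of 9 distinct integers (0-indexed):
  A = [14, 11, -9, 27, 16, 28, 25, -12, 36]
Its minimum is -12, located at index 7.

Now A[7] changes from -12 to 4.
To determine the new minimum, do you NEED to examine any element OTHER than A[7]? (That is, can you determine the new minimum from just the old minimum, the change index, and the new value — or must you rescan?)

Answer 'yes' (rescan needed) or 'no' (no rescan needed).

Answer: yes

Derivation:
Old min = -12 at index 7
Change at index 7: -12 -> 4
Index 7 WAS the min and new value 4 > old min -12. Must rescan other elements to find the new min.
Needs rescan: yes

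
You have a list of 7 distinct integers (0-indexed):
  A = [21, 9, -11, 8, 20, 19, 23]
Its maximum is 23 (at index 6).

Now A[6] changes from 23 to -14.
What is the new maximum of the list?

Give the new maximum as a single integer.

Old max = 23 (at index 6)
Change: A[6] 23 -> -14
Changed element WAS the max -> may need rescan.
  Max of remaining elements: 21
  New max = max(-14, 21) = 21

Answer: 21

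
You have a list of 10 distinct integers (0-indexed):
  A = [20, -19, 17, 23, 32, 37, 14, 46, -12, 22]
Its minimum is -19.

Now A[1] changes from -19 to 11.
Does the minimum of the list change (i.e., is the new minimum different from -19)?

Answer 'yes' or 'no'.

Answer: yes

Derivation:
Old min = -19
Change: A[1] -19 -> 11
Changed element was the min; new min must be rechecked.
New min = -12; changed? yes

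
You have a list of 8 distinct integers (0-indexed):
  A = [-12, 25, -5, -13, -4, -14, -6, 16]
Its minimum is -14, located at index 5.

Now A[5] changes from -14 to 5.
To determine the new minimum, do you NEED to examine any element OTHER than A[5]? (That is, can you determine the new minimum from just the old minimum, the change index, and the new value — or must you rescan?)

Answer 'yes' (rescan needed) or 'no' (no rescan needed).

Answer: yes

Derivation:
Old min = -14 at index 5
Change at index 5: -14 -> 5
Index 5 WAS the min and new value 5 > old min -14. Must rescan other elements to find the new min.
Needs rescan: yes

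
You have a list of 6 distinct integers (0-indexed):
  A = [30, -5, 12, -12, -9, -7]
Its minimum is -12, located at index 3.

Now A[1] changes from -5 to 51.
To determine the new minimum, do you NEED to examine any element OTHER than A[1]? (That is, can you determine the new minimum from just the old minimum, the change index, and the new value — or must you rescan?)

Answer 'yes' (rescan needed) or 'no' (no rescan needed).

Answer: no

Derivation:
Old min = -12 at index 3
Change at index 1: -5 -> 51
Index 1 was NOT the min. New min = min(-12, 51). No rescan of other elements needed.
Needs rescan: no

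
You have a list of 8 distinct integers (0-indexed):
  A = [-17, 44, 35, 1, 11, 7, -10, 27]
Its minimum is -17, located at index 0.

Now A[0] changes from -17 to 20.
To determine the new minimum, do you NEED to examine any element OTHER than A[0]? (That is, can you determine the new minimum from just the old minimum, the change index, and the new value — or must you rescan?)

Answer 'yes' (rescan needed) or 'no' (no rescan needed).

Old min = -17 at index 0
Change at index 0: -17 -> 20
Index 0 WAS the min and new value 20 > old min -17. Must rescan other elements to find the new min.
Needs rescan: yes

Answer: yes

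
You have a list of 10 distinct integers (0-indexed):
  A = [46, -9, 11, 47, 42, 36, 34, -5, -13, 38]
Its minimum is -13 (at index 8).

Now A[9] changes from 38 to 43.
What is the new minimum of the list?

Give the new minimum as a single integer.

Old min = -13 (at index 8)
Change: A[9] 38 -> 43
Changed element was NOT the old min.
  New min = min(old_min, new_val) = min(-13, 43) = -13

Answer: -13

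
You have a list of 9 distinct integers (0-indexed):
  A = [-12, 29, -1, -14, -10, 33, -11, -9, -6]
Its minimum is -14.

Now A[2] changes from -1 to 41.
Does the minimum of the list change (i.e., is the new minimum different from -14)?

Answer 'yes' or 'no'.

Answer: no

Derivation:
Old min = -14
Change: A[2] -1 -> 41
Changed element was NOT the min; min changes only if 41 < -14.
New min = -14; changed? no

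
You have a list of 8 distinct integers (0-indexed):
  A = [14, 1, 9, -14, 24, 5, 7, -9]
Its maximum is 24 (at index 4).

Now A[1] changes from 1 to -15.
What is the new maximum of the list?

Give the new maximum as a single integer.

Old max = 24 (at index 4)
Change: A[1] 1 -> -15
Changed element was NOT the old max.
  New max = max(old_max, new_val) = max(24, -15) = 24

Answer: 24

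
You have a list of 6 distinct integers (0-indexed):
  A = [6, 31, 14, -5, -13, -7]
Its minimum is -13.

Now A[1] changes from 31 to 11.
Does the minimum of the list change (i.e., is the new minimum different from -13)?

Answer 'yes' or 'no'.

Old min = -13
Change: A[1] 31 -> 11
Changed element was NOT the min; min changes only if 11 < -13.
New min = -13; changed? no

Answer: no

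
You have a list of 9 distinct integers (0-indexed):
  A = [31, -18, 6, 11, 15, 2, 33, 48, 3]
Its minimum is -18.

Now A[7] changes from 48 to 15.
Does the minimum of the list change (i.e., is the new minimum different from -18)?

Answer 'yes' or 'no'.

Old min = -18
Change: A[7] 48 -> 15
Changed element was NOT the min; min changes only if 15 < -18.
New min = -18; changed? no

Answer: no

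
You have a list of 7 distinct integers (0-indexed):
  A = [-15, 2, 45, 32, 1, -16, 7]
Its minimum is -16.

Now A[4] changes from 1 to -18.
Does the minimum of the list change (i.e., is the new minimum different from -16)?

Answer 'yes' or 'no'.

Old min = -16
Change: A[4] 1 -> -18
Changed element was NOT the min; min changes only if -18 < -16.
New min = -18; changed? yes

Answer: yes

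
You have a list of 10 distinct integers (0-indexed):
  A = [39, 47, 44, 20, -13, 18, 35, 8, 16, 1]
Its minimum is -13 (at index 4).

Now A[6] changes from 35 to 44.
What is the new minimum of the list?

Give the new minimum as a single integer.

Old min = -13 (at index 4)
Change: A[6] 35 -> 44
Changed element was NOT the old min.
  New min = min(old_min, new_val) = min(-13, 44) = -13

Answer: -13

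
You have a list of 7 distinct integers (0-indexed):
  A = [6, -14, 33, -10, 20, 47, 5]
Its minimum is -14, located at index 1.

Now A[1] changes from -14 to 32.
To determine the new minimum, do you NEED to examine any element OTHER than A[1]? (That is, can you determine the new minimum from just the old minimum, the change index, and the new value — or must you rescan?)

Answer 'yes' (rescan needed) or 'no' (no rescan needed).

Answer: yes

Derivation:
Old min = -14 at index 1
Change at index 1: -14 -> 32
Index 1 WAS the min and new value 32 > old min -14. Must rescan other elements to find the new min.
Needs rescan: yes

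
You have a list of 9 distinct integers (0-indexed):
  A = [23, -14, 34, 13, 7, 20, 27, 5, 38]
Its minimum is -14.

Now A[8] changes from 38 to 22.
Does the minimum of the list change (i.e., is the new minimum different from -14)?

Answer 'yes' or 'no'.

Old min = -14
Change: A[8] 38 -> 22
Changed element was NOT the min; min changes only if 22 < -14.
New min = -14; changed? no

Answer: no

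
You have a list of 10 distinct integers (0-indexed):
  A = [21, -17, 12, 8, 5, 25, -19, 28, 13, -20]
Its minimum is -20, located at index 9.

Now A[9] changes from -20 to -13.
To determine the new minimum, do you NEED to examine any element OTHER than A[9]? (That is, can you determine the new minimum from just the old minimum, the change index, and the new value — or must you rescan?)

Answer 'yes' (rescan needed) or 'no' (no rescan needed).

Old min = -20 at index 9
Change at index 9: -20 -> -13
Index 9 WAS the min and new value -13 > old min -20. Must rescan other elements to find the new min.
Needs rescan: yes

Answer: yes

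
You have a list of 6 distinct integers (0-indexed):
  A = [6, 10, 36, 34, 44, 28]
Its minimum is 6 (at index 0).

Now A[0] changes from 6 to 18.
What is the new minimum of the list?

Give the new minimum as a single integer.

Old min = 6 (at index 0)
Change: A[0] 6 -> 18
Changed element WAS the min. Need to check: is 18 still <= all others?
  Min of remaining elements: 10
  New min = min(18, 10) = 10

Answer: 10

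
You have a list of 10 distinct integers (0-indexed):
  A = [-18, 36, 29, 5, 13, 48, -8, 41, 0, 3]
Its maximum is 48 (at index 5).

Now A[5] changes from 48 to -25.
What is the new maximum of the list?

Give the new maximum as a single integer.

Old max = 48 (at index 5)
Change: A[5] 48 -> -25
Changed element WAS the max -> may need rescan.
  Max of remaining elements: 41
  New max = max(-25, 41) = 41

Answer: 41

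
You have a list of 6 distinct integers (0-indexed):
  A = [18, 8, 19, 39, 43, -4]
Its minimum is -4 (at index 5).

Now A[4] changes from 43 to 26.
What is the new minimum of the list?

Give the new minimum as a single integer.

Old min = -4 (at index 5)
Change: A[4] 43 -> 26
Changed element was NOT the old min.
  New min = min(old_min, new_val) = min(-4, 26) = -4

Answer: -4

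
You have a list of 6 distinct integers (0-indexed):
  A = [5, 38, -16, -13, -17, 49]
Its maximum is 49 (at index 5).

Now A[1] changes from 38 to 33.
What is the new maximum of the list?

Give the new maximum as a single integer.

Old max = 49 (at index 5)
Change: A[1] 38 -> 33
Changed element was NOT the old max.
  New max = max(old_max, new_val) = max(49, 33) = 49

Answer: 49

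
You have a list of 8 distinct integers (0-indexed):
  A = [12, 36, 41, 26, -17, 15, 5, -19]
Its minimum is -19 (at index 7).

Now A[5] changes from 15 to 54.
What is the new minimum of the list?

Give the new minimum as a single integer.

Answer: -19

Derivation:
Old min = -19 (at index 7)
Change: A[5] 15 -> 54
Changed element was NOT the old min.
  New min = min(old_min, new_val) = min(-19, 54) = -19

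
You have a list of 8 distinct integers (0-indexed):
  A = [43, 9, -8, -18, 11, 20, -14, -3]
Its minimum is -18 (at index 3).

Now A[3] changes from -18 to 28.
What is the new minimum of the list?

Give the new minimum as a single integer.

Old min = -18 (at index 3)
Change: A[3] -18 -> 28
Changed element WAS the min. Need to check: is 28 still <= all others?
  Min of remaining elements: -14
  New min = min(28, -14) = -14

Answer: -14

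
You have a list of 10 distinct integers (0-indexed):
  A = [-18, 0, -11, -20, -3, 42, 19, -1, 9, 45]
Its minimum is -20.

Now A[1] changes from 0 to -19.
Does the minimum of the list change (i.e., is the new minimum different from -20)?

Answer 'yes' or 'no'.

Answer: no

Derivation:
Old min = -20
Change: A[1] 0 -> -19
Changed element was NOT the min; min changes only if -19 < -20.
New min = -20; changed? no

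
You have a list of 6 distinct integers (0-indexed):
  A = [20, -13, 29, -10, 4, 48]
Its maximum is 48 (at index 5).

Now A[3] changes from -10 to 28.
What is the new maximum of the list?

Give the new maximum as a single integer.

Answer: 48

Derivation:
Old max = 48 (at index 5)
Change: A[3] -10 -> 28
Changed element was NOT the old max.
  New max = max(old_max, new_val) = max(48, 28) = 48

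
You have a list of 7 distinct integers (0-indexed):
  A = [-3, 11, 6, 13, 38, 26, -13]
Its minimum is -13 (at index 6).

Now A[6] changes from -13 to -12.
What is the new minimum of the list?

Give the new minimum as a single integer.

Old min = -13 (at index 6)
Change: A[6] -13 -> -12
Changed element WAS the min. Need to check: is -12 still <= all others?
  Min of remaining elements: -3
  New min = min(-12, -3) = -12

Answer: -12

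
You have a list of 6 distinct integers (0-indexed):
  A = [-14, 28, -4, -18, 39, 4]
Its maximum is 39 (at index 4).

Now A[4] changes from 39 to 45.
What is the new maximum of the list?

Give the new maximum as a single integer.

Old max = 39 (at index 4)
Change: A[4] 39 -> 45
Changed element WAS the max -> may need rescan.
  Max of remaining elements: 28
  New max = max(45, 28) = 45

Answer: 45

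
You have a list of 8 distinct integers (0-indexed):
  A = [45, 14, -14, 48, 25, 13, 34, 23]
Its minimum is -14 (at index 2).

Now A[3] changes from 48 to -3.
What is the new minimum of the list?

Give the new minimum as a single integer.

Answer: -14

Derivation:
Old min = -14 (at index 2)
Change: A[3] 48 -> -3
Changed element was NOT the old min.
  New min = min(old_min, new_val) = min(-14, -3) = -14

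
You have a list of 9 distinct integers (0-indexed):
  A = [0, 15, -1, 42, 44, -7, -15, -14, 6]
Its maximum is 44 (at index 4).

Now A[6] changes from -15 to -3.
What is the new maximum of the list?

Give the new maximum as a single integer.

Answer: 44

Derivation:
Old max = 44 (at index 4)
Change: A[6] -15 -> -3
Changed element was NOT the old max.
  New max = max(old_max, new_val) = max(44, -3) = 44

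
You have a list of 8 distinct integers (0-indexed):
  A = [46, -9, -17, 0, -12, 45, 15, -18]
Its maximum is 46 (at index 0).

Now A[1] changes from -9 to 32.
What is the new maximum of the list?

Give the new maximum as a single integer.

Answer: 46

Derivation:
Old max = 46 (at index 0)
Change: A[1] -9 -> 32
Changed element was NOT the old max.
  New max = max(old_max, new_val) = max(46, 32) = 46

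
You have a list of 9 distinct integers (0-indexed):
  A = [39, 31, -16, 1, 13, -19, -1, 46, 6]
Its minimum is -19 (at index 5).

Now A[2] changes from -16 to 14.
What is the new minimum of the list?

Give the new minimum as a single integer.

Old min = -19 (at index 5)
Change: A[2] -16 -> 14
Changed element was NOT the old min.
  New min = min(old_min, new_val) = min(-19, 14) = -19

Answer: -19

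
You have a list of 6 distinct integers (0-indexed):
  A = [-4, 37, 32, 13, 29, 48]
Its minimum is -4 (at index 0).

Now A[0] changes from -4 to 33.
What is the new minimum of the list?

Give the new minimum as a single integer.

Old min = -4 (at index 0)
Change: A[0] -4 -> 33
Changed element WAS the min. Need to check: is 33 still <= all others?
  Min of remaining elements: 13
  New min = min(33, 13) = 13

Answer: 13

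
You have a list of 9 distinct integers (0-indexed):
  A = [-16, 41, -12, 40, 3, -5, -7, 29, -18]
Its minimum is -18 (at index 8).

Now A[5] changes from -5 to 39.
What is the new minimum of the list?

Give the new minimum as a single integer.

Old min = -18 (at index 8)
Change: A[5] -5 -> 39
Changed element was NOT the old min.
  New min = min(old_min, new_val) = min(-18, 39) = -18

Answer: -18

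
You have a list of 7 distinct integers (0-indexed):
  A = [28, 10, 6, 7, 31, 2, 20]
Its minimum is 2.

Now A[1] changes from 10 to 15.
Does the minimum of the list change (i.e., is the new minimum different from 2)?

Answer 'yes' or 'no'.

Old min = 2
Change: A[1] 10 -> 15
Changed element was NOT the min; min changes only if 15 < 2.
New min = 2; changed? no

Answer: no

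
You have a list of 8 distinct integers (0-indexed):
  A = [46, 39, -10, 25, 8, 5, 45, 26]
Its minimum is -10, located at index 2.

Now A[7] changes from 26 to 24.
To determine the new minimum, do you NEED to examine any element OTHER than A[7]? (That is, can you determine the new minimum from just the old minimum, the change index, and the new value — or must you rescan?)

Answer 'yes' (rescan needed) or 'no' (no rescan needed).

Old min = -10 at index 2
Change at index 7: 26 -> 24
Index 7 was NOT the min. New min = min(-10, 24). No rescan of other elements needed.
Needs rescan: no

Answer: no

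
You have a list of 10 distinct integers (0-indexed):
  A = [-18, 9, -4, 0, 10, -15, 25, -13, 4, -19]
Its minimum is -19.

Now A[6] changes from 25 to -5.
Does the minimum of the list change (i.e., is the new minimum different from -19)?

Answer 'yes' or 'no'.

Old min = -19
Change: A[6] 25 -> -5
Changed element was NOT the min; min changes only if -5 < -19.
New min = -19; changed? no

Answer: no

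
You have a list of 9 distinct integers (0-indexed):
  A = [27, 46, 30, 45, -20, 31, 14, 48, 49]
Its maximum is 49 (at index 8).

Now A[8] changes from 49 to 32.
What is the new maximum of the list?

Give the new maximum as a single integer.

Answer: 48

Derivation:
Old max = 49 (at index 8)
Change: A[8] 49 -> 32
Changed element WAS the max -> may need rescan.
  Max of remaining elements: 48
  New max = max(32, 48) = 48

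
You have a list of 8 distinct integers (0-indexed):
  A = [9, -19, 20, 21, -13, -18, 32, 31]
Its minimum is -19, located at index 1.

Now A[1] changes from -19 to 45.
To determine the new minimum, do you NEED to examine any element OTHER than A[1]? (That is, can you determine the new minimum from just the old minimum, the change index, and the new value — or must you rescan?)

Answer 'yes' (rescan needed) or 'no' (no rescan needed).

Answer: yes

Derivation:
Old min = -19 at index 1
Change at index 1: -19 -> 45
Index 1 WAS the min and new value 45 > old min -19. Must rescan other elements to find the new min.
Needs rescan: yes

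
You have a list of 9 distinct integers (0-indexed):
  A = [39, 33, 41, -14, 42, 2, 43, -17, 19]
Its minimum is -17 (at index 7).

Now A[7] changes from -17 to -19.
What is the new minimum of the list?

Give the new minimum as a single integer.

Old min = -17 (at index 7)
Change: A[7] -17 -> -19
Changed element WAS the min. Need to check: is -19 still <= all others?
  Min of remaining elements: -14
  New min = min(-19, -14) = -19

Answer: -19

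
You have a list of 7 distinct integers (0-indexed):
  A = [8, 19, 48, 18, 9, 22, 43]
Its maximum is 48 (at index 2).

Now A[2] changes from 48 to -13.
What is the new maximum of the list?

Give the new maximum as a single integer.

Old max = 48 (at index 2)
Change: A[2] 48 -> -13
Changed element WAS the max -> may need rescan.
  Max of remaining elements: 43
  New max = max(-13, 43) = 43

Answer: 43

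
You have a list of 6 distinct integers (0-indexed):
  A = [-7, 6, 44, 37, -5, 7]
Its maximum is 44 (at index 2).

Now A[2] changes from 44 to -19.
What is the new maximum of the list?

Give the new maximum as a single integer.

Old max = 44 (at index 2)
Change: A[2] 44 -> -19
Changed element WAS the max -> may need rescan.
  Max of remaining elements: 37
  New max = max(-19, 37) = 37

Answer: 37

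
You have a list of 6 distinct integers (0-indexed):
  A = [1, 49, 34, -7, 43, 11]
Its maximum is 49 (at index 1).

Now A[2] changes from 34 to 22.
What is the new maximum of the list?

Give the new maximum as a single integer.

Old max = 49 (at index 1)
Change: A[2] 34 -> 22
Changed element was NOT the old max.
  New max = max(old_max, new_val) = max(49, 22) = 49

Answer: 49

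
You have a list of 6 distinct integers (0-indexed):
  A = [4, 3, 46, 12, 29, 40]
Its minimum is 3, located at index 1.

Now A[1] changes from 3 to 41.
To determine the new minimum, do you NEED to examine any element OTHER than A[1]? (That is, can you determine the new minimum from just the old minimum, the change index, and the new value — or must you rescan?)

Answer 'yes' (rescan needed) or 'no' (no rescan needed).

Old min = 3 at index 1
Change at index 1: 3 -> 41
Index 1 WAS the min and new value 41 > old min 3. Must rescan other elements to find the new min.
Needs rescan: yes

Answer: yes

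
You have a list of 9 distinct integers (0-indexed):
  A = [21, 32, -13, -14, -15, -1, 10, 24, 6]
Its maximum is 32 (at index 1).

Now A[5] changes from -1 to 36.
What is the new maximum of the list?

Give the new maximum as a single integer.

Answer: 36

Derivation:
Old max = 32 (at index 1)
Change: A[5] -1 -> 36
Changed element was NOT the old max.
  New max = max(old_max, new_val) = max(32, 36) = 36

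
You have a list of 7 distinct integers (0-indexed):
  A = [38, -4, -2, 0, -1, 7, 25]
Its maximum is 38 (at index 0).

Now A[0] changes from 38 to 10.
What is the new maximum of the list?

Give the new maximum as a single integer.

Answer: 25

Derivation:
Old max = 38 (at index 0)
Change: A[0] 38 -> 10
Changed element WAS the max -> may need rescan.
  Max of remaining elements: 25
  New max = max(10, 25) = 25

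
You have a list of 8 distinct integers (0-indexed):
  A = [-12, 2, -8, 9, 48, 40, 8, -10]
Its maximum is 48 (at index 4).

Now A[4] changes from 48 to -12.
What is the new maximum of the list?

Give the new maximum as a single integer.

Old max = 48 (at index 4)
Change: A[4] 48 -> -12
Changed element WAS the max -> may need rescan.
  Max of remaining elements: 40
  New max = max(-12, 40) = 40

Answer: 40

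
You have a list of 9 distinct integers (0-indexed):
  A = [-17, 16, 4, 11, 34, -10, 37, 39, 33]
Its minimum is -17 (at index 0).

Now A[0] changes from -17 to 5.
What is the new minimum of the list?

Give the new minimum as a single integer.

Answer: -10

Derivation:
Old min = -17 (at index 0)
Change: A[0] -17 -> 5
Changed element WAS the min. Need to check: is 5 still <= all others?
  Min of remaining elements: -10
  New min = min(5, -10) = -10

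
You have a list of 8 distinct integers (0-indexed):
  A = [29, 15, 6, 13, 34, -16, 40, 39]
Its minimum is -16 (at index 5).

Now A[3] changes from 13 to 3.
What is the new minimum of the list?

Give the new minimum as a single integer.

Old min = -16 (at index 5)
Change: A[3] 13 -> 3
Changed element was NOT the old min.
  New min = min(old_min, new_val) = min(-16, 3) = -16

Answer: -16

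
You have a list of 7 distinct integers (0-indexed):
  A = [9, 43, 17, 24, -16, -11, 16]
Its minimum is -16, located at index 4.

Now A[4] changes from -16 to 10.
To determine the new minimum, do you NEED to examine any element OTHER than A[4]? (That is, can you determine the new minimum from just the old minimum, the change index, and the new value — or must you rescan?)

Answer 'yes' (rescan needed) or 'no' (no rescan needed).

Answer: yes

Derivation:
Old min = -16 at index 4
Change at index 4: -16 -> 10
Index 4 WAS the min and new value 10 > old min -16. Must rescan other elements to find the new min.
Needs rescan: yes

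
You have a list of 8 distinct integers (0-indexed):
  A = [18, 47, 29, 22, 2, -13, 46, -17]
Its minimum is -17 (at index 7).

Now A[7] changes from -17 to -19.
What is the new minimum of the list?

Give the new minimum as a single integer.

Old min = -17 (at index 7)
Change: A[7] -17 -> -19
Changed element WAS the min. Need to check: is -19 still <= all others?
  Min of remaining elements: -13
  New min = min(-19, -13) = -19

Answer: -19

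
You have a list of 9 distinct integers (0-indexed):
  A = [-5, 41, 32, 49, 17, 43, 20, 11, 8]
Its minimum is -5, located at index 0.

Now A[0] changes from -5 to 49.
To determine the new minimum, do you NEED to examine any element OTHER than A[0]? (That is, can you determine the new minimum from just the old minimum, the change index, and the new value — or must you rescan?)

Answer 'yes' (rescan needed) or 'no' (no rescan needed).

Answer: yes

Derivation:
Old min = -5 at index 0
Change at index 0: -5 -> 49
Index 0 WAS the min and new value 49 > old min -5. Must rescan other elements to find the new min.
Needs rescan: yes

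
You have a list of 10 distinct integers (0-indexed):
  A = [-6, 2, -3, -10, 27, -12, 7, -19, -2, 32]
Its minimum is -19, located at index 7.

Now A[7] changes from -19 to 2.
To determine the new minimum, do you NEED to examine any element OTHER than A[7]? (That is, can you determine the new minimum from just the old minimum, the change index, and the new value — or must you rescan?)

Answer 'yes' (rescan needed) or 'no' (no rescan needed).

Old min = -19 at index 7
Change at index 7: -19 -> 2
Index 7 WAS the min and new value 2 > old min -19. Must rescan other elements to find the new min.
Needs rescan: yes

Answer: yes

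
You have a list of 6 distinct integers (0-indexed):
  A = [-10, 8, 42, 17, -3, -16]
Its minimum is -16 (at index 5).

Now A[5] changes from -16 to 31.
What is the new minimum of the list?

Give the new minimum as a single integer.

Old min = -16 (at index 5)
Change: A[5] -16 -> 31
Changed element WAS the min. Need to check: is 31 still <= all others?
  Min of remaining elements: -10
  New min = min(31, -10) = -10

Answer: -10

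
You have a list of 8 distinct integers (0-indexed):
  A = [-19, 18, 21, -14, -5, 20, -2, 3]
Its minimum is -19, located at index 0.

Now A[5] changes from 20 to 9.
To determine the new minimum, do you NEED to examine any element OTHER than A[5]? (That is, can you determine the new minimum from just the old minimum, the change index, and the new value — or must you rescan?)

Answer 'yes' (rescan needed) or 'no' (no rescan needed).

Answer: no

Derivation:
Old min = -19 at index 0
Change at index 5: 20 -> 9
Index 5 was NOT the min. New min = min(-19, 9). No rescan of other elements needed.
Needs rescan: no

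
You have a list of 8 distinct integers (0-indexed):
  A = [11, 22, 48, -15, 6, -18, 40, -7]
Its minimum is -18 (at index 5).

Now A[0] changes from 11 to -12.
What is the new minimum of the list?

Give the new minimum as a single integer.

Old min = -18 (at index 5)
Change: A[0] 11 -> -12
Changed element was NOT the old min.
  New min = min(old_min, new_val) = min(-18, -12) = -18

Answer: -18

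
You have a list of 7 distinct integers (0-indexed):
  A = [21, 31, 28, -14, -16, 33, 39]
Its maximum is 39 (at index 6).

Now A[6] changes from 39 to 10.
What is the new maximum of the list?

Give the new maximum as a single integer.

Old max = 39 (at index 6)
Change: A[6] 39 -> 10
Changed element WAS the max -> may need rescan.
  Max of remaining elements: 33
  New max = max(10, 33) = 33

Answer: 33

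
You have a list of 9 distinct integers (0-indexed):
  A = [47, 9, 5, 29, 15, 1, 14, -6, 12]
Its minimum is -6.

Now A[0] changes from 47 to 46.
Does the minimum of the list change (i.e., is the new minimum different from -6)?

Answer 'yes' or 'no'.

Answer: no

Derivation:
Old min = -6
Change: A[0] 47 -> 46
Changed element was NOT the min; min changes only if 46 < -6.
New min = -6; changed? no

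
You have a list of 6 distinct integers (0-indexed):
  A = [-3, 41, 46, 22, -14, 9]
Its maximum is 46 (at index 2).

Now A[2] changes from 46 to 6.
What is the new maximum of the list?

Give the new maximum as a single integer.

Old max = 46 (at index 2)
Change: A[2] 46 -> 6
Changed element WAS the max -> may need rescan.
  Max of remaining elements: 41
  New max = max(6, 41) = 41

Answer: 41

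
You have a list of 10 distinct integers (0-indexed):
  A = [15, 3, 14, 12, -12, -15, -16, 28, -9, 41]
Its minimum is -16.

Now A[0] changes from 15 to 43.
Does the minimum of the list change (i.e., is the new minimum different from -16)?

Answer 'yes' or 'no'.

Answer: no

Derivation:
Old min = -16
Change: A[0] 15 -> 43
Changed element was NOT the min; min changes only if 43 < -16.
New min = -16; changed? no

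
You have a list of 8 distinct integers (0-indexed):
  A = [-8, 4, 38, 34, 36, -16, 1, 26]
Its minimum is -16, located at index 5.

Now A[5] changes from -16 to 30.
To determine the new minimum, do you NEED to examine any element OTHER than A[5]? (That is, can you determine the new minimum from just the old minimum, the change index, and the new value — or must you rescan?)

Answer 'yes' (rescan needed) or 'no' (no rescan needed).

Answer: yes

Derivation:
Old min = -16 at index 5
Change at index 5: -16 -> 30
Index 5 WAS the min and new value 30 > old min -16. Must rescan other elements to find the new min.
Needs rescan: yes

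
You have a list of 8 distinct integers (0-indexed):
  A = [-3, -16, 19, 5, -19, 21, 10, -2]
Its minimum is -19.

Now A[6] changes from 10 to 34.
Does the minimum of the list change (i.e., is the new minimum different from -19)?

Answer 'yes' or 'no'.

Old min = -19
Change: A[6] 10 -> 34
Changed element was NOT the min; min changes only if 34 < -19.
New min = -19; changed? no

Answer: no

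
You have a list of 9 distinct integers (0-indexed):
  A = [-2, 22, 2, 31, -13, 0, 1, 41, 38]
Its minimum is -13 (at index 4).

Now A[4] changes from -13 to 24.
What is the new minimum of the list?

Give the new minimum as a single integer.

Answer: -2

Derivation:
Old min = -13 (at index 4)
Change: A[4] -13 -> 24
Changed element WAS the min. Need to check: is 24 still <= all others?
  Min of remaining elements: -2
  New min = min(24, -2) = -2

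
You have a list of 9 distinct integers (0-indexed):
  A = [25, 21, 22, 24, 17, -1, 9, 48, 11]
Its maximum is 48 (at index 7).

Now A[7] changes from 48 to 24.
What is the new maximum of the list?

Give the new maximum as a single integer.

Old max = 48 (at index 7)
Change: A[7] 48 -> 24
Changed element WAS the max -> may need rescan.
  Max of remaining elements: 25
  New max = max(24, 25) = 25

Answer: 25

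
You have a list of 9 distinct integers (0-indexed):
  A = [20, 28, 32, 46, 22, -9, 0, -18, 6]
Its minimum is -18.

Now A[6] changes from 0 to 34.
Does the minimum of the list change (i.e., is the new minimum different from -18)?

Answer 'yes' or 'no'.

Answer: no

Derivation:
Old min = -18
Change: A[6] 0 -> 34
Changed element was NOT the min; min changes only if 34 < -18.
New min = -18; changed? no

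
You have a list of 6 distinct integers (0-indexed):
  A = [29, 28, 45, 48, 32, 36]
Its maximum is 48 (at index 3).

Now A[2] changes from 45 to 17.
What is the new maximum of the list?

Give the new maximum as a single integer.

Old max = 48 (at index 3)
Change: A[2] 45 -> 17
Changed element was NOT the old max.
  New max = max(old_max, new_val) = max(48, 17) = 48

Answer: 48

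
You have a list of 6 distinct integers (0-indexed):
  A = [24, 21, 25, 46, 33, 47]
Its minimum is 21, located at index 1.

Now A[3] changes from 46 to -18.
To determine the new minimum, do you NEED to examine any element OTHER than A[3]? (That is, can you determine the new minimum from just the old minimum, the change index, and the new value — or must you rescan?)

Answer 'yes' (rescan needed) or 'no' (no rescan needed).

Answer: no

Derivation:
Old min = 21 at index 1
Change at index 3: 46 -> -18
Index 3 was NOT the min. New min = min(21, -18). No rescan of other elements needed.
Needs rescan: no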